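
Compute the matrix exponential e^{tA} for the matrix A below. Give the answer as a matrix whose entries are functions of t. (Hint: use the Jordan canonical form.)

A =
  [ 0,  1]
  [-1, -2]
e^{tA} =
  [t*exp(-t) + exp(-t), t*exp(-t)]
  [-t*exp(-t), -t*exp(-t) + exp(-t)]

Strategy: write A = P · J · P⁻¹ where J is a Jordan canonical form, so e^{tA} = P · e^{tJ} · P⁻¹, and e^{tJ} can be computed block-by-block.

A has Jordan form
J =
  [-1,  1]
  [ 0, -1]
(up to reordering of blocks).

Per-block formulas:
  For a 2×2 Jordan block J_2(-1): exp(t · J_2(-1)) = e^(-1t)·(I + t·N), where N is the 2×2 nilpotent shift.

After assembling e^{tJ} and conjugating by P, we get:

e^{tA} =
  [t*exp(-t) + exp(-t), t*exp(-t)]
  [-t*exp(-t), -t*exp(-t) + exp(-t)]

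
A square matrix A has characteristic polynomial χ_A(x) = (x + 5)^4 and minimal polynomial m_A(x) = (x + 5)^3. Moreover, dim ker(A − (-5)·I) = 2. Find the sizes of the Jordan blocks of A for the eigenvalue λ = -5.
Block sizes for λ = -5: [3, 1]

Step 1 — from the characteristic polynomial, algebraic multiplicity of λ = -5 is 4. From dim ker(A − (-5)·I) = 2, there are exactly 2 Jordan blocks for λ = -5.
Step 2 — from the minimal polynomial, the factor (x + 5)^3 tells us the largest block for λ = -5 has size 3.
Step 3 — with total size 4, 2 blocks, and largest block 3, the block sizes (in nonincreasing order) are [3, 1].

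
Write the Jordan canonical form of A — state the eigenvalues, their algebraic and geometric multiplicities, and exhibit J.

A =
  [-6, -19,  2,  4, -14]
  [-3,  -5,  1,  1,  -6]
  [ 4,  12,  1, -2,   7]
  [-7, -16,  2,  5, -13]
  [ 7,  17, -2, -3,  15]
J_3(2) ⊕ J_2(2)

The characteristic polynomial is
  det(x·I − A) = x^5 - 10*x^4 + 40*x^3 - 80*x^2 + 80*x - 32 = (x - 2)^5

Eigenvalues and multiplicities (the geometric multiplicity of λ is n − rank(A − λI), which equals the number of Jordan blocks for λ):
  λ = 2: algebraic multiplicity = 5, geometric multiplicity = 2

Determining the block sizes for each eigenvalue:
  λ = 2: with am = 5 and gm = 2, the partition is not yet determined (e.g. several partitions of 5 into 2 parts exist). Let N = A − (2)·I. Computing rank(N^1) = 3, rank(N^2) = 1, rank(N^3) = 0; the number of blocks of size ≥ j is rank(N^{j−1}) − rank(N^j), giving [2, 2, 1]. So we have 1 block(s) of size 3, 1 block(s) of size 2 → block sizes [3, 2]

Assembling the blocks gives a Jordan form
J =
  [2, 1, 0, 0, 0]
  [0, 2, 1, 0, 0]
  [0, 0, 2, 0, 0]
  [0, 0, 0, 2, 1]
  [0, 0, 0, 0, 2]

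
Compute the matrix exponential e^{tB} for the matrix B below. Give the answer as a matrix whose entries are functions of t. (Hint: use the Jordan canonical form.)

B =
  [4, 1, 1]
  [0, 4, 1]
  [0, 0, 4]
e^{tB} =
  [exp(4*t), t*exp(4*t), t^2*exp(4*t)/2 + t*exp(4*t)]
  [0, exp(4*t), t*exp(4*t)]
  [0, 0, exp(4*t)]

Strategy: write B = P · J · P⁻¹ where J is a Jordan canonical form, so e^{tB} = P · e^{tJ} · P⁻¹, and e^{tJ} can be computed block-by-block.

B has Jordan form
J =
  [4, 1, 0]
  [0, 4, 1]
  [0, 0, 4]
(up to reordering of blocks).

Per-block formulas:
  For a 3×3 Jordan block J_3(4): exp(t · J_3(4)) = e^(4t)·(I + t·N + (t^2/2)·N^2), where N is the 3×3 nilpotent shift.

After assembling e^{tJ} and conjugating by P, we get:

e^{tB} =
  [exp(4*t), t*exp(4*t), t^2*exp(4*t)/2 + t*exp(4*t)]
  [0, exp(4*t), t*exp(4*t)]
  [0, 0, exp(4*t)]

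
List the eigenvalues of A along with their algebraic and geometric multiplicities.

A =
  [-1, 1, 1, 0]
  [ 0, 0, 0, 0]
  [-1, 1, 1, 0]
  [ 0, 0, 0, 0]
λ = 0: alg = 4, geom = 3

Step 1 — factor the characteristic polynomial to read off the algebraic multiplicities:
  χ_A(x) = x^4

Step 2 — compute geometric multiplicities via the rank-nullity identity g(λ) = n − rank(A − λI):
  rank(A − (0)·I) = 1, so dim ker(A − (0)·I) = n − 1 = 3

Summary:
  λ = 0: algebraic multiplicity = 4, geometric multiplicity = 3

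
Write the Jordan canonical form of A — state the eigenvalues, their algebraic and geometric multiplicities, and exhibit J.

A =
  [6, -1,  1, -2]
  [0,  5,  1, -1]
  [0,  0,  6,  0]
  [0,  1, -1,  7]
J_3(6) ⊕ J_1(6)

The characteristic polynomial is
  det(x·I − A) = x^4 - 24*x^3 + 216*x^2 - 864*x + 1296 = (x - 6)^4

Eigenvalues and multiplicities (the geometric multiplicity of λ is n − rank(A − λI), which equals the number of Jordan blocks for λ):
  λ = 6: algebraic multiplicity = 4, geometric multiplicity = 2

Determining the block sizes for each eigenvalue:
  λ = 6: with am = 4 and gm = 2, the partition is not yet determined (e.g. several partitions of 4 into 2 parts exist). Let N = A − (6)·I. Computing rank(N^1) = 2, rank(N^2) = 1, rank(N^3) = 0; the number of blocks of size ≥ j is rank(N^{j−1}) − rank(N^j), giving [2, 1, 1]. So we have 1 block(s) of size 3, 1 block(s) of size 1 → block sizes [3, 1]

Assembling the blocks gives a Jordan form
J =
  [6, 1, 0, 0]
  [0, 6, 1, 0]
  [0, 0, 6, 0]
  [0, 0, 0, 6]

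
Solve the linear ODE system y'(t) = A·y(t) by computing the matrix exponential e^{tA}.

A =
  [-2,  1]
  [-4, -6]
e^{tA} =
  [2*t*exp(-4*t) + exp(-4*t), t*exp(-4*t)]
  [-4*t*exp(-4*t), -2*t*exp(-4*t) + exp(-4*t)]

Strategy: write A = P · J · P⁻¹ where J is a Jordan canonical form, so e^{tA} = P · e^{tJ} · P⁻¹, and e^{tJ} can be computed block-by-block.

A has Jordan form
J =
  [-4,  1]
  [ 0, -4]
(up to reordering of blocks).

Per-block formulas:
  For a 2×2 Jordan block J_2(-4): exp(t · J_2(-4)) = e^(-4t)·(I + t·N), where N is the 2×2 nilpotent shift.

After assembling e^{tJ} and conjugating by P, we get:

e^{tA} =
  [2*t*exp(-4*t) + exp(-4*t), t*exp(-4*t)]
  [-4*t*exp(-4*t), -2*t*exp(-4*t) + exp(-4*t)]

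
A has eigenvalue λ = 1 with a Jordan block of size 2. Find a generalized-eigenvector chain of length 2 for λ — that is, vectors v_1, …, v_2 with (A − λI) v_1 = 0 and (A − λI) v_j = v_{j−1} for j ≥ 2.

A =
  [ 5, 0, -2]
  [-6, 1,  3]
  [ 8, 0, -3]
A Jordan chain for λ = 1 of length 2:
v_1 = (4, -6, 8)ᵀ
v_2 = (1, 0, 0)ᵀ

Let N = A − (1)·I. We want v_2 with N^2 v_2 = 0 but N^1 v_2 ≠ 0; then v_{j-1} := N · v_j for j = 2, …, 2.

Pick v_2 = (1, 0, 0)ᵀ.
Then v_1 = N · v_2 = (4, -6, 8)ᵀ.

Sanity check: (A − (1)·I) v_1 = (0, 0, 0)ᵀ = 0. ✓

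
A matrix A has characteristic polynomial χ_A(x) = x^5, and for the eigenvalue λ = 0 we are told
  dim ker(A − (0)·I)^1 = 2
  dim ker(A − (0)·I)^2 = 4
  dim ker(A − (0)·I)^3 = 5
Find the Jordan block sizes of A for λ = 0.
Block sizes for λ = 0: [3, 2]

From the dimensions of kernels of powers, the number of Jordan blocks of size at least j is d_j − d_{j−1} where d_j = dim ker(N^j) (with d_0 = 0). Computing the differences gives [2, 2, 1].
The number of blocks of size exactly k is (#blocks of size ≥ k) − (#blocks of size ≥ k + 1), so the partition is: 1 block(s) of size 2, 1 block(s) of size 3.
In nonincreasing order the block sizes are [3, 2].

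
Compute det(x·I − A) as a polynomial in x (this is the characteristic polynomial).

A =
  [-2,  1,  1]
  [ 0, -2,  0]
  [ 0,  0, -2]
x^3 + 6*x^2 + 12*x + 8

Expanding det(x·I − A) (e.g. by cofactor expansion or by noting that A is similar to its Jordan form J, which has the same characteristic polynomial as A) gives
  χ_A(x) = x^3 + 6*x^2 + 12*x + 8
which factors as (x + 2)^3. The eigenvalues (with algebraic multiplicities) are λ = -2 with multiplicity 3.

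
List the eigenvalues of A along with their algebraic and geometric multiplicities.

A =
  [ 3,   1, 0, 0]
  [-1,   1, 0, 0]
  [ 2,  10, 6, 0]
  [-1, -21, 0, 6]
λ = 2: alg = 2, geom = 1; λ = 6: alg = 2, geom = 2

Step 1 — factor the characteristic polynomial to read off the algebraic multiplicities:
  χ_A(x) = (x - 6)^2*(x - 2)^2

Step 2 — compute geometric multiplicities via the rank-nullity identity g(λ) = n − rank(A − λI):
  rank(A − (2)·I) = 3, so dim ker(A − (2)·I) = n − 3 = 1
  rank(A − (6)·I) = 2, so dim ker(A − (6)·I) = n − 2 = 2

Summary:
  λ = 2: algebraic multiplicity = 2, geometric multiplicity = 1
  λ = 6: algebraic multiplicity = 2, geometric multiplicity = 2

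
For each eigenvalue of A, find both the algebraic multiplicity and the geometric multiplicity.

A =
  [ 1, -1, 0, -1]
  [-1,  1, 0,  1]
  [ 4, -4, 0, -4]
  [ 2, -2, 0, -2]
λ = 0: alg = 4, geom = 3

Step 1 — factor the characteristic polynomial to read off the algebraic multiplicities:
  χ_A(x) = x^4

Step 2 — compute geometric multiplicities via the rank-nullity identity g(λ) = n − rank(A − λI):
  rank(A − (0)·I) = 1, so dim ker(A − (0)·I) = n − 1 = 3

Summary:
  λ = 0: algebraic multiplicity = 4, geometric multiplicity = 3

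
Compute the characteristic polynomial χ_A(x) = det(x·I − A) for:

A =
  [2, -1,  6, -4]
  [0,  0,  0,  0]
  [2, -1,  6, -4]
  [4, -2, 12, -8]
x^4

Expanding det(x·I − A) (e.g. by cofactor expansion or by noting that A is similar to its Jordan form J, which has the same characteristic polynomial as A) gives
  χ_A(x) = x^4
which factors as x^4. The eigenvalues (with algebraic multiplicities) are λ = 0 with multiplicity 4.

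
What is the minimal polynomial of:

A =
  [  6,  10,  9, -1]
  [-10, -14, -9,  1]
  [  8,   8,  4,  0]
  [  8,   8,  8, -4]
x^3 + 4*x^2 - 16*x - 64

The characteristic polynomial is χ_A(x) = (x - 4)*(x + 4)^3, so the eigenvalues are known. The minimal polynomial is
  m_A(x) = Π_λ (x − λ)^{k_λ}
where k_λ is the size of the *largest* Jordan block for λ (equivalently, the smallest k with (A − λI)^k v = 0 for every generalised eigenvector v of λ).

  λ = -4: largest Jordan block has size 2, contributing (x + 4)^2
  λ = 4: largest Jordan block has size 1, contributing (x − 4)

So m_A(x) = (x - 4)*(x + 4)^2 = x^3 + 4*x^2 - 16*x - 64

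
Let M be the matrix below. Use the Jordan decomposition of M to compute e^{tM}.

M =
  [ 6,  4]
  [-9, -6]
e^{tM} =
  [6*t + 1, 4*t]
  [-9*t, 1 - 6*t]

Strategy: write M = P · J · P⁻¹ where J is a Jordan canonical form, so e^{tM} = P · e^{tJ} · P⁻¹, and e^{tJ} can be computed block-by-block.

M has Jordan form
J =
  [0, 1]
  [0, 0]
(up to reordering of blocks).

Per-block formulas:
  For a 2×2 Jordan block J_2(0): exp(t · J_2(0)) = e^(0t)·(I + t·N), where N is the 2×2 nilpotent shift.

After assembling e^{tJ} and conjugating by P, we get:

e^{tM} =
  [6*t + 1, 4*t]
  [-9*t, 1 - 6*t]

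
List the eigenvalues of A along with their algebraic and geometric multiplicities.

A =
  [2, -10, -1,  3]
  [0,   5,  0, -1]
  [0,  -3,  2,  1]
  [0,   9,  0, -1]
λ = 2: alg = 4, geom = 2

Step 1 — factor the characteristic polynomial to read off the algebraic multiplicities:
  χ_A(x) = (x - 2)^4

Step 2 — compute geometric multiplicities via the rank-nullity identity g(λ) = n − rank(A − λI):
  rank(A − (2)·I) = 2, so dim ker(A − (2)·I) = n − 2 = 2

Summary:
  λ = 2: algebraic multiplicity = 4, geometric multiplicity = 2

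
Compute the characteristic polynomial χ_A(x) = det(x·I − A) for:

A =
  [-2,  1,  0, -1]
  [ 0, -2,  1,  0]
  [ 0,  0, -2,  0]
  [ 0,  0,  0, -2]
x^4 + 8*x^3 + 24*x^2 + 32*x + 16

Expanding det(x·I − A) (e.g. by cofactor expansion or by noting that A is similar to its Jordan form J, which has the same characteristic polynomial as A) gives
  χ_A(x) = x^4 + 8*x^3 + 24*x^2 + 32*x + 16
which factors as (x + 2)^4. The eigenvalues (with algebraic multiplicities) are λ = -2 with multiplicity 4.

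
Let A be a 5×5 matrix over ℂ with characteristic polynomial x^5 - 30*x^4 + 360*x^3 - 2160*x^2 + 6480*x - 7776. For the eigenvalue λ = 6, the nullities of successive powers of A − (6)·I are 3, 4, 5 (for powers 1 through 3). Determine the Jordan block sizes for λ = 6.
Block sizes for λ = 6: [3, 1, 1]

From the dimensions of kernels of powers, the number of Jordan blocks of size at least j is d_j − d_{j−1} where d_j = dim ker(N^j) (with d_0 = 0). Computing the differences gives [3, 1, 1].
The number of blocks of size exactly k is (#blocks of size ≥ k) − (#blocks of size ≥ k + 1), so the partition is: 2 block(s) of size 1, 1 block(s) of size 3.
In nonincreasing order the block sizes are [3, 1, 1].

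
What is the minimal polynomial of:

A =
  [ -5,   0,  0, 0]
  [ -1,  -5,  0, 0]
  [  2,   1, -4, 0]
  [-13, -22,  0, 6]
x^4 + 8*x^3 - 19*x^2 - 290*x - 600

The characteristic polynomial is χ_A(x) = (x - 6)*(x + 4)*(x + 5)^2, so the eigenvalues are known. The minimal polynomial is
  m_A(x) = Π_λ (x − λ)^{k_λ}
where k_λ is the size of the *largest* Jordan block for λ (equivalently, the smallest k with (A − λI)^k v = 0 for every generalised eigenvector v of λ).

  λ = -5: largest Jordan block has size 2, contributing (x + 5)^2
  λ = -4: largest Jordan block has size 1, contributing (x + 4)
  λ = 6: largest Jordan block has size 1, contributing (x − 6)

So m_A(x) = (x - 6)*(x + 4)*(x + 5)^2 = x^4 + 8*x^3 - 19*x^2 - 290*x - 600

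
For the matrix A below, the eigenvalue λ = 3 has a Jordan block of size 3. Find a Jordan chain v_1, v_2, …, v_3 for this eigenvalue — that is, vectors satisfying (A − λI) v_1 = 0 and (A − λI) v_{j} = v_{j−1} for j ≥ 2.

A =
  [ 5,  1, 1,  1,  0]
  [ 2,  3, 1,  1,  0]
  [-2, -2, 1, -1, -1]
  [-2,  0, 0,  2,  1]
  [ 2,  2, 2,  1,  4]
A Jordan chain for λ = 3 of length 3:
v_1 = (2, 0, -4, 0, 4)ᵀ
v_2 = (2, 2, -2, -2, 2)ᵀ
v_3 = (1, 0, 0, 0, 0)ᵀ

Let N = A − (3)·I. We want v_3 with N^3 v_3 = 0 but N^2 v_3 ≠ 0; then v_{j-1} := N · v_j for j = 3, …, 2.

Pick v_3 = (1, 0, 0, 0, 0)ᵀ.
Then v_2 = N · v_3 = (2, 2, -2, -2, 2)ᵀ.
Then v_1 = N · v_2 = (2, 0, -4, 0, 4)ᵀ.

Sanity check: (A − (3)·I) v_1 = (0, 0, 0, 0, 0)ᵀ = 0. ✓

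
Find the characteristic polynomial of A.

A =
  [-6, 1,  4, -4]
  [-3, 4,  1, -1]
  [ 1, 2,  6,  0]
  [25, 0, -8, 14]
x^4 - 18*x^3 + 117*x^2 - 324*x + 324

Expanding det(x·I − A) (e.g. by cofactor expansion or by noting that A is similar to its Jordan form J, which has the same characteristic polynomial as A) gives
  χ_A(x) = x^4 - 18*x^3 + 117*x^2 - 324*x + 324
which factors as (x - 6)^2*(x - 3)^2. The eigenvalues (with algebraic multiplicities) are λ = 3 with multiplicity 2, λ = 6 with multiplicity 2.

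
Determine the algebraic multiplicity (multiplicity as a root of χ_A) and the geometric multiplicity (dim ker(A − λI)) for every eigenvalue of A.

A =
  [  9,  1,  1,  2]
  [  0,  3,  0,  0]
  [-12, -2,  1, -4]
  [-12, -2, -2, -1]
λ = 3: alg = 4, geom = 3

Step 1 — factor the characteristic polynomial to read off the algebraic multiplicities:
  χ_A(x) = (x - 3)^4

Step 2 — compute geometric multiplicities via the rank-nullity identity g(λ) = n − rank(A − λI):
  rank(A − (3)·I) = 1, so dim ker(A − (3)·I) = n − 1 = 3

Summary:
  λ = 3: algebraic multiplicity = 4, geometric multiplicity = 3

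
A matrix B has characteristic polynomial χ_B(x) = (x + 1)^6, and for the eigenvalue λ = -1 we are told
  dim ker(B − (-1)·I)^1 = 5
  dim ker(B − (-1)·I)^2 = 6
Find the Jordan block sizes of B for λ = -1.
Block sizes for λ = -1: [2, 1, 1, 1, 1]

From the dimensions of kernels of powers, the number of Jordan blocks of size at least j is d_j − d_{j−1} where d_j = dim ker(N^j) (with d_0 = 0). Computing the differences gives [5, 1].
The number of blocks of size exactly k is (#blocks of size ≥ k) − (#blocks of size ≥ k + 1), so the partition is: 4 block(s) of size 1, 1 block(s) of size 2.
In nonincreasing order the block sizes are [2, 1, 1, 1, 1].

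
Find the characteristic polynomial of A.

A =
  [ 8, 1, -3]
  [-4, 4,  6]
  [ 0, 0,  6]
x^3 - 18*x^2 + 108*x - 216

Expanding det(x·I − A) (e.g. by cofactor expansion or by noting that A is similar to its Jordan form J, which has the same characteristic polynomial as A) gives
  χ_A(x) = x^3 - 18*x^2 + 108*x - 216
which factors as (x - 6)^3. The eigenvalues (with algebraic multiplicities) are λ = 6 with multiplicity 3.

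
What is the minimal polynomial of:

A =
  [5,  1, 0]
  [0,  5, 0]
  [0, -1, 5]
x^2 - 10*x + 25

The characteristic polynomial is χ_A(x) = (x - 5)^3, so the eigenvalues are known. The minimal polynomial is
  m_A(x) = Π_λ (x − λ)^{k_λ}
where k_λ is the size of the *largest* Jordan block for λ (equivalently, the smallest k with (A − λI)^k v = 0 for every generalised eigenvector v of λ).

  λ = 5: largest Jordan block has size 2, contributing (x − 5)^2

So m_A(x) = (x - 5)^2 = x^2 - 10*x + 25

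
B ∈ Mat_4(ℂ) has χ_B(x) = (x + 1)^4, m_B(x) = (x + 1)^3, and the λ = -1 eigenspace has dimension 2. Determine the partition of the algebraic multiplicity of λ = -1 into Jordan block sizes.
Block sizes for λ = -1: [3, 1]

Step 1 — from the characteristic polynomial, algebraic multiplicity of λ = -1 is 4. From dim ker(B − (-1)·I) = 2, there are exactly 2 Jordan blocks for λ = -1.
Step 2 — from the minimal polynomial, the factor (x + 1)^3 tells us the largest block for λ = -1 has size 3.
Step 3 — with total size 4, 2 blocks, and largest block 3, the block sizes (in nonincreasing order) are [3, 1].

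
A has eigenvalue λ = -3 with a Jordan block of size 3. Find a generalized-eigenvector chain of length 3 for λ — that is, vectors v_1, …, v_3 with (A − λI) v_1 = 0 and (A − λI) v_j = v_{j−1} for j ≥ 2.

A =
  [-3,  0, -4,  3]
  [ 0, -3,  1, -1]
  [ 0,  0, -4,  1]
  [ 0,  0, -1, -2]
A Jordan chain for λ = -3 of length 3:
v_1 = (1, 0, 0, 0)ᵀ
v_2 = (-4, 1, -1, -1)ᵀ
v_3 = (0, 0, 1, 0)ᵀ

Let N = A − (-3)·I. We want v_3 with N^3 v_3 = 0 but N^2 v_3 ≠ 0; then v_{j-1} := N · v_j for j = 3, …, 2.

Pick v_3 = (0, 0, 1, 0)ᵀ.
Then v_2 = N · v_3 = (-4, 1, -1, -1)ᵀ.
Then v_1 = N · v_2 = (1, 0, 0, 0)ᵀ.

Sanity check: (A − (-3)·I) v_1 = (0, 0, 0, 0)ᵀ = 0. ✓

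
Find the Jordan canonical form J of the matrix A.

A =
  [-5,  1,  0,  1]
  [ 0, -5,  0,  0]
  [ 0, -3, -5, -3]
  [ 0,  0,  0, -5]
J_2(-5) ⊕ J_1(-5) ⊕ J_1(-5)

The characteristic polynomial is
  det(x·I − A) = x^4 + 20*x^3 + 150*x^2 + 500*x + 625 = (x + 5)^4

Eigenvalues and multiplicities (the geometric multiplicity of λ is n − rank(A − λI), which equals the number of Jordan blocks for λ):
  λ = -5: algebraic multiplicity = 4, geometric multiplicity = 3

Determining the block sizes for each eigenvalue:
  λ = -5: 3 blocks summing to 4 forces exactly one block of size 2 and the rest size 1 → block sizes [2, 1, 1]

Assembling the blocks gives a Jordan form
J =
  [-5,  1,  0,  0]
  [ 0, -5,  0,  0]
  [ 0,  0, -5,  0]
  [ 0,  0,  0, -5]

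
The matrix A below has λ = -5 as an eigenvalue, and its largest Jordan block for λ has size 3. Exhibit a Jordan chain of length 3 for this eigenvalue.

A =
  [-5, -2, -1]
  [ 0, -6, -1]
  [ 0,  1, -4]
A Jordan chain for λ = -5 of length 3:
v_1 = (1, 0, 0)ᵀ
v_2 = (-2, -1, 1)ᵀ
v_3 = (0, 1, 0)ᵀ

Let N = A − (-5)·I. We want v_3 with N^3 v_3 = 0 but N^2 v_3 ≠ 0; then v_{j-1} := N · v_j for j = 3, …, 2.

Pick v_3 = (0, 1, 0)ᵀ.
Then v_2 = N · v_3 = (-2, -1, 1)ᵀ.
Then v_1 = N · v_2 = (1, 0, 0)ᵀ.

Sanity check: (A − (-5)·I) v_1 = (0, 0, 0)ᵀ = 0. ✓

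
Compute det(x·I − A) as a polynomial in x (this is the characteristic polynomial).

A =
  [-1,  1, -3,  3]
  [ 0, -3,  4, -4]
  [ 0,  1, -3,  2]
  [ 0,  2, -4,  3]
x^4 + 4*x^3 + 6*x^2 + 4*x + 1

Expanding det(x·I − A) (e.g. by cofactor expansion or by noting that A is similar to its Jordan form J, which has the same characteristic polynomial as A) gives
  χ_A(x) = x^4 + 4*x^3 + 6*x^2 + 4*x + 1
which factors as (x + 1)^4. The eigenvalues (with algebraic multiplicities) are λ = -1 with multiplicity 4.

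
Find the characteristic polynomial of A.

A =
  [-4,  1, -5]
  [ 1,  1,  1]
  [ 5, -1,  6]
x^3 - 3*x^2 + 3*x - 1

Expanding det(x·I − A) (e.g. by cofactor expansion or by noting that A is similar to its Jordan form J, which has the same characteristic polynomial as A) gives
  χ_A(x) = x^3 - 3*x^2 + 3*x - 1
which factors as (x - 1)^3. The eigenvalues (with algebraic multiplicities) are λ = 1 with multiplicity 3.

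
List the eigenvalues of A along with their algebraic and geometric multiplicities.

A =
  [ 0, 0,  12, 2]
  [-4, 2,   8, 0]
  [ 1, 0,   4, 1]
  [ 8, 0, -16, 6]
λ = -2: alg = 1, geom = 1; λ = 2: alg = 1, geom = 1; λ = 6: alg = 2, geom = 1

Step 1 — factor the characteristic polynomial to read off the algebraic multiplicities:
  χ_A(x) = (x - 6)^2*(x - 2)*(x + 2)

Step 2 — compute geometric multiplicities via the rank-nullity identity g(λ) = n − rank(A − λI):
  rank(A − (-2)·I) = 3, so dim ker(A − (-2)·I) = n − 3 = 1
  rank(A − (2)·I) = 3, so dim ker(A − (2)·I) = n − 3 = 1
  rank(A − (6)·I) = 3, so dim ker(A − (6)·I) = n − 3 = 1

Summary:
  λ = -2: algebraic multiplicity = 1, geometric multiplicity = 1
  λ = 2: algebraic multiplicity = 1, geometric multiplicity = 1
  λ = 6: algebraic multiplicity = 2, geometric multiplicity = 1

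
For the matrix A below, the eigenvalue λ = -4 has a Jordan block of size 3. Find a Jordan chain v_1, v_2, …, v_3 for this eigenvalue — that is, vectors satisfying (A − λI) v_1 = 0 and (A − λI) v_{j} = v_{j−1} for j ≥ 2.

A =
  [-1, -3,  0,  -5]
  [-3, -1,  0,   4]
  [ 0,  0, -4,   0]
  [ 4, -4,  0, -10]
A Jordan chain for λ = -4 of length 3:
v_1 = (-2, -2, 0, 0)ᵀ
v_2 = (3, -3, 0, 4)ᵀ
v_3 = (1, 0, 0, 0)ᵀ

Let N = A − (-4)·I. We want v_3 with N^3 v_3 = 0 but N^2 v_3 ≠ 0; then v_{j-1} := N · v_j for j = 3, …, 2.

Pick v_3 = (1, 0, 0, 0)ᵀ.
Then v_2 = N · v_3 = (3, -3, 0, 4)ᵀ.
Then v_1 = N · v_2 = (-2, -2, 0, 0)ᵀ.

Sanity check: (A − (-4)·I) v_1 = (0, 0, 0, 0)ᵀ = 0. ✓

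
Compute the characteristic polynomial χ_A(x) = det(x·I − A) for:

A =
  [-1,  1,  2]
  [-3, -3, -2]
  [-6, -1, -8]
x^3 + 12*x^2 + 48*x + 64

Expanding det(x·I − A) (e.g. by cofactor expansion or by noting that A is similar to its Jordan form J, which has the same characteristic polynomial as A) gives
  χ_A(x) = x^3 + 12*x^2 + 48*x + 64
which factors as (x + 4)^3. The eigenvalues (with algebraic multiplicities) are λ = -4 with multiplicity 3.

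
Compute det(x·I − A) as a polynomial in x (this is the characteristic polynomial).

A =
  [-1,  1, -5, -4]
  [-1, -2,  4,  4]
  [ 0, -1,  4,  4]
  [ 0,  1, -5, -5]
x^4 + 4*x^3 + 6*x^2 + 4*x + 1

Expanding det(x·I − A) (e.g. by cofactor expansion or by noting that A is similar to its Jordan form J, which has the same characteristic polynomial as A) gives
  χ_A(x) = x^4 + 4*x^3 + 6*x^2 + 4*x + 1
which factors as (x + 1)^4. The eigenvalues (with algebraic multiplicities) are λ = -1 with multiplicity 4.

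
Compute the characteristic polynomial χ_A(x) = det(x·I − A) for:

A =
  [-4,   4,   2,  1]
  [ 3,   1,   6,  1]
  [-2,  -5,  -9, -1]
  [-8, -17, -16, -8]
x^4 + 20*x^3 + 150*x^2 + 500*x + 625

Expanding det(x·I − A) (e.g. by cofactor expansion or by noting that A is similar to its Jordan form J, which has the same characteristic polynomial as A) gives
  χ_A(x) = x^4 + 20*x^3 + 150*x^2 + 500*x + 625
which factors as (x + 5)^4. The eigenvalues (with algebraic multiplicities) are λ = -5 with multiplicity 4.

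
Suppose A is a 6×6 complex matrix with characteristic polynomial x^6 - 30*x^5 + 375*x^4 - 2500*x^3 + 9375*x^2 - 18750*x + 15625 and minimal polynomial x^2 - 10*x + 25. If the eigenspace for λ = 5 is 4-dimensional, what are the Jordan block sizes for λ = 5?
Block sizes for λ = 5: [2, 2, 1, 1]

Step 1 — from the characteristic polynomial, algebraic multiplicity of λ = 5 is 6. From dim ker(A − (5)·I) = 4, there are exactly 4 Jordan blocks for λ = 5.
Step 2 — from the minimal polynomial, the factor (x − 5)^2 tells us the largest block for λ = 5 has size 2.
Step 3 — with total size 6, 4 blocks, and largest block 2, the block sizes (in nonincreasing order) are [2, 2, 1, 1].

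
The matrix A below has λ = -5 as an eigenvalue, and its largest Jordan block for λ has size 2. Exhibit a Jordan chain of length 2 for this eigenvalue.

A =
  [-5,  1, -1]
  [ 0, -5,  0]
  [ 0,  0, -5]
A Jordan chain for λ = -5 of length 2:
v_1 = (1, 0, 0)ᵀ
v_2 = (0, 1, 0)ᵀ

Let N = A − (-5)·I. We want v_2 with N^2 v_2 = 0 but N^1 v_2 ≠ 0; then v_{j-1} := N · v_j for j = 2, …, 2.

Pick v_2 = (0, 1, 0)ᵀ.
Then v_1 = N · v_2 = (1, 0, 0)ᵀ.

Sanity check: (A − (-5)·I) v_1 = (0, 0, 0)ᵀ = 0. ✓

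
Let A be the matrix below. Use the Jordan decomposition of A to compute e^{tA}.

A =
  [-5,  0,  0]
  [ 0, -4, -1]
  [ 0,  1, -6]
e^{tA} =
  [exp(-5*t), 0, 0]
  [0, t*exp(-5*t) + exp(-5*t), -t*exp(-5*t)]
  [0, t*exp(-5*t), -t*exp(-5*t) + exp(-5*t)]

Strategy: write A = P · J · P⁻¹ where J is a Jordan canonical form, so e^{tA} = P · e^{tJ} · P⁻¹, and e^{tJ} can be computed block-by-block.

A has Jordan form
J =
  [-5,  1,  0]
  [ 0, -5,  0]
  [ 0,  0, -5]
(up to reordering of blocks).

Per-block formulas:
  For a 1×1 block at λ = -5: exp(t · [-5]) = [e^(-5t)].
  For a 2×2 Jordan block J_2(-5): exp(t · J_2(-5)) = e^(-5t)·(I + t·N), where N is the 2×2 nilpotent shift.

After assembling e^{tJ} and conjugating by P, we get:

e^{tA} =
  [exp(-5*t), 0, 0]
  [0, t*exp(-5*t) + exp(-5*t), -t*exp(-5*t)]
  [0, t*exp(-5*t), -t*exp(-5*t) + exp(-5*t)]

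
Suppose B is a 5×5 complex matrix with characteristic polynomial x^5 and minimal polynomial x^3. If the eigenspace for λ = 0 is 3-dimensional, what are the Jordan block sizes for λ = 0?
Block sizes for λ = 0: [3, 1, 1]

Step 1 — from the characteristic polynomial, algebraic multiplicity of λ = 0 is 5. From dim ker(B − (0)·I) = 3, there are exactly 3 Jordan blocks for λ = 0.
Step 2 — from the minimal polynomial, the factor (x − 0)^3 tells us the largest block for λ = 0 has size 3.
Step 3 — with total size 5, 3 blocks, and largest block 3, the block sizes (in nonincreasing order) are [3, 1, 1].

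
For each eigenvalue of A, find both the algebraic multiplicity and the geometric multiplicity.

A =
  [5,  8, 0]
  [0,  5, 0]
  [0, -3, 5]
λ = 5: alg = 3, geom = 2

Step 1 — factor the characteristic polynomial to read off the algebraic multiplicities:
  χ_A(x) = (x - 5)^3

Step 2 — compute geometric multiplicities via the rank-nullity identity g(λ) = n − rank(A − λI):
  rank(A − (5)·I) = 1, so dim ker(A − (5)·I) = n − 1 = 2

Summary:
  λ = 5: algebraic multiplicity = 3, geometric multiplicity = 2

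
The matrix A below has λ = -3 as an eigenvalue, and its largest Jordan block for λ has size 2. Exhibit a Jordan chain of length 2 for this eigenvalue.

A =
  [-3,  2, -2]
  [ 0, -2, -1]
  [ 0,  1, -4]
A Jordan chain for λ = -3 of length 2:
v_1 = (2, 1, 1)ᵀ
v_2 = (0, 1, 0)ᵀ

Let N = A − (-3)·I. We want v_2 with N^2 v_2 = 0 but N^1 v_2 ≠ 0; then v_{j-1} := N · v_j for j = 2, …, 2.

Pick v_2 = (0, 1, 0)ᵀ.
Then v_1 = N · v_2 = (2, 1, 1)ᵀ.

Sanity check: (A − (-3)·I) v_1 = (0, 0, 0)ᵀ = 0. ✓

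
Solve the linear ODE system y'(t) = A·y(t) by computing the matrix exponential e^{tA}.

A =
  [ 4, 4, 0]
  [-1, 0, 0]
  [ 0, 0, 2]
e^{tA} =
  [2*t*exp(2*t) + exp(2*t), 4*t*exp(2*t), 0]
  [-t*exp(2*t), -2*t*exp(2*t) + exp(2*t), 0]
  [0, 0, exp(2*t)]

Strategy: write A = P · J · P⁻¹ where J is a Jordan canonical form, so e^{tA} = P · e^{tJ} · P⁻¹, and e^{tJ} can be computed block-by-block.

A has Jordan form
J =
  [2, 1, 0]
  [0, 2, 0]
  [0, 0, 2]
(up to reordering of blocks).

Per-block formulas:
  For a 2×2 Jordan block J_2(2): exp(t · J_2(2)) = e^(2t)·(I + t·N), where N is the 2×2 nilpotent shift.
  For a 1×1 block at λ = 2: exp(t · [2]) = [e^(2t)].

After assembling e^{tJ} and conjugating by P, we get:

e^{tA} =
  [2*t*exp(2*t) + exp(2*t), 4*t*exp(2*t), 0]
  [-t*exp(2*t), -2*t*exp(2*t) + exp(2*t), 0]
  [0, 0, exp(2*t)]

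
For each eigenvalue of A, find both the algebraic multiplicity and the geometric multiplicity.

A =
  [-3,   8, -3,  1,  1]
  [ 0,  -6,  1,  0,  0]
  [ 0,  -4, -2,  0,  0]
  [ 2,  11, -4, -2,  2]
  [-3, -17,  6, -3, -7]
λ = -4: alg = 5, geom = 2

Step 1 — factor the characteristic polynomial to read off the algebraic multiplicities:
  χ_A(x) = (x + 4)^5

Step 2 — compute geometric multiplicities via the rank-nullity identity g(λ) = n − rank(A − λI):
  rank(A − (-4)·I) = 3, so dim ker(A − (-4)·I) = n − 3 = 2

Summary:
  λ = -4: algebraic multiplicity = 5, geometric multiplicity = 2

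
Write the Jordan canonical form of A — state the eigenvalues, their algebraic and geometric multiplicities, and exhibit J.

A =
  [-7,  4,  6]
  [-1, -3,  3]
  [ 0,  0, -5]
J_2(-5) ⊕ J_1(-5)

The characteristic polynomial is
  det(x·I − A) = x^3 + 15*x^2 + 75*x + 125 = (x + 5)^3

Eigenvalues and multiplicities (the geometric multiplicity of λ is n − rank(A − λI), which equals the number of Jordan blocks for λ):
  λ = -5: algebraic multiplicity = 3, geometric multiplicity = 2

Determining the block sizes for each eigenvalue:
  λ = -5: 2 blocks summing to 3 forces exactly one block of size 2 and the rest size 1 → block sizes [2, 1]

Assembling the blocks gives a Jordan form
J =
  [-5,  1,  0]
  [ 0, -5,  0]
  [ 0,  0, -5]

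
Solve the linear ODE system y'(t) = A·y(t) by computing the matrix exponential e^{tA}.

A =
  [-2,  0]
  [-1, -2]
e^{tA} =
  [exp(-2*t), 0]
  [-t*exp(-2*t), exp(-2*t)]

Strategy: write A = P · J · P⁻¹ where J is a Jordan canonical form, so e^{tA} = P · e^{tJ} · P⁻¹, and e^{tJ} can be computed block-by-block.

A has Jordan form
J =
  [-2,  1]
  [ 0, -2]
(up to reordering of blocks).

Per-block formulas:
  For a 2×2 Jordan block J_2(-2): exp(t · J_2(-2)) = e^(-2t)·(I + t·N), where N is the 2×2 nilpotent shift.

After assembling e^{tJ} and conjugating by P, we get:

e^{tA} =
  [exp(-2*t), 0]
  [-t*exp(-2*t), exp(-2*t)]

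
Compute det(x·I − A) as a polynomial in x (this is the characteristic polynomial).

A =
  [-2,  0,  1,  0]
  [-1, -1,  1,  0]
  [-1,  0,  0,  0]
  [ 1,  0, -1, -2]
x^4 + 5*x^3 + 9*x^2 + 7*x + 2

Expanding det(x·I − A) (e.g. by cofactor expansion or by noting that A is similar to its Jordan form J, which has the same characteristic polynomial as A) gives
  χ_A(x) = x^4 + 5*x^3 + 9*x^2 + 7*x + 2
which factors as (x + 1)^3*(x + 2). The eigenvalues (with algebraic multiplicities) are λ = -2 with multiplicity 1, λ = -1 with multiplicity 3.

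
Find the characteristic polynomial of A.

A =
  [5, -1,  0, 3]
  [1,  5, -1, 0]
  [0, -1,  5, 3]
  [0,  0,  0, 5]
x^4 - 20*x^3 + 150*x^2 - 500*x + 625

Expanding det(x·I − A) (e.g. by cofactor expansion or by noting that A is similar to its Jordan form J, which has the same characteristic polynomial as A) gives
  χ_A(x) = x^4 - 20*x^3 + 150*x^2 - 500*x + 625
which factors as (x - 5)^4. The eigenvalues (with algebraic multiplicities) are λ = 5 with multiplicity 4.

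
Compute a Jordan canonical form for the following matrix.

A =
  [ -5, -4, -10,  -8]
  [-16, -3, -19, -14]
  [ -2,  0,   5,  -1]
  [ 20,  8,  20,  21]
J_1(3) ⊕ J_3(5)

The characteristic polynomial is
  det(x·I − A) = x^4 - 18*x^3 + 120*x^2 - 350*x + 375 = (x - 5)^3*(x - 3)

Eigenvalues and multiplicities (the geometric multiplicity of λ is n − rank(A − λI), which equals the number of Jordan blocks for λ):
  λ = 3: algebraic multiplicity = 1, geometric multiplicity = 1
  λ = 5: algebraic multiplicity = 3, geometric multiplicity = 1

Determining the block sizes for each eigenvalue:
  λ = 3: one block (gm = 1), so the single block has size am = 1 → block sizes [1]
  λ = 5: one block (gm = 1), so the single block has size am = 3 → block sizes [3]

Assembling the blocks gives a Jordan form
J =
  [3, 0, 0, 0]
  [0, 5, 1, 0]
  [0, 0, 5, 1]
  [0, 0, 0, 5]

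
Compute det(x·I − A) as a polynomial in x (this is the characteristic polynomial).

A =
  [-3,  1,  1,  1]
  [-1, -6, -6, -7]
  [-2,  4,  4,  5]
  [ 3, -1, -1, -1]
x^4 + 6*x^3 + 9*x^2

Expanding det(x·I − A) (e.g. by cofactor expansion or by noting that A is similar to its Jordan form J, which has the same characteristic polynomial as A) gives
  χ_A(x) = x^4 + 6*x^3 + 9*x^2
which factors as x^2*(x + 3)^2. The eigenvalues (with algebraic multiplicities) are λ = -3 with multiplicity 2, λ = 0 with multiplicity 2.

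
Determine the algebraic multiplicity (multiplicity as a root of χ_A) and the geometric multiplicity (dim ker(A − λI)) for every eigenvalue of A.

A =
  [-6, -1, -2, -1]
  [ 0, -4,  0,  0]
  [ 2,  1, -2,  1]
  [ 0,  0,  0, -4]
λ = -4: alg = 4, geom = 3

Step 1 — factor the characteristic polynomial to read off the algebraic multiplicities:
  χ_A(x) = (x + 4)^4

Step 2 — compute geometric multiplicities via the rank-nullity identity g(λ) = n − rank(A − λI):
  rank(A − (-4)·I) = 1, so dim ker(A − (-4)·I) = n − 1 = 3

Summary:
  λ = -4: algebraic multiplicity = 4, geometric multiplicity = 3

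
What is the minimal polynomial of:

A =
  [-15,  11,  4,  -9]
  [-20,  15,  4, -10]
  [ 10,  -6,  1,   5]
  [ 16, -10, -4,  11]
x^2 - 6*x + 9

The characteristic polynomial is χ_A(x) = (x - 3)^4, so the eigenvalues are known. The minimal polynomial is
  m_A(x) = Π_λ (x − λ)^{k_λ}
where k_λ is the size of the *largest* Jordan block for λ (equivalently, the smallest k with (A − λI)^k v = 0 for every generalised eigenvector v of λ).

  λ = 3: largest Jordan block has size 2, contributing (x − 3)^2

So m_A(x) = (x - 3)^2 = x^2 - 6*x + 9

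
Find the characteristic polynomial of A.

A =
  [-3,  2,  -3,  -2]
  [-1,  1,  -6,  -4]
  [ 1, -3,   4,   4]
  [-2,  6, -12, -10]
x^4 + 8*x^3 + 24*x^2 + 32*x + 16

Expanding det(x·I − A) (e.g. by cofactor expansion or by noting that A is similar to its Jordan form J, which has the same characteristic polynomial as A) gives
  χ_A(x) = x^4 + 8*x^3 + 24*x^2 + 32*x + 16
which factors as (x + 2)^4. The eigenvalues (with algebraic multiplicities) are λ = -2 with multiplicity 4.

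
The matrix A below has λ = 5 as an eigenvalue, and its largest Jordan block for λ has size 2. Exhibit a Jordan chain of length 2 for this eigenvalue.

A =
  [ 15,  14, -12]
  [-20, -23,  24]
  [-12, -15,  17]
A Jordan chain for λ = 5 of length 2:
v_1 = (6, -12, -9)ᵀ
v_2 = (2, -1, 0)ᵀ

Let N = A − (5)·I. We want v_2 with N^2 v_2 = 0 but N^1 v_2 ≠ 0; then v_{j-1} := N · v_j for j = 2, …, 2.

Pick v_2 = (2, -1, 0)ᵀ.
Then v_1 = N · v_2 = (6, -12, -9)ᵀ.

Sanity check: (A − (5)·I) v_1 = (0, 0, 0)ᵀ = 0. ✓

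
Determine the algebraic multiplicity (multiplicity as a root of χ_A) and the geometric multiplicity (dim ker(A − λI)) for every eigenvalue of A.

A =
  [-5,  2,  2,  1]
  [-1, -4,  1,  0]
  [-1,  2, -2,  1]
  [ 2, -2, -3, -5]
λ = -4: alg = 4, geom = 2

Step 1 — factor the characteristic polynomial to read off the algebraic multiplicities:
  χ_A(x) = (x + 4)^4

Step 2 — compute geometric multiplicities via the rank-nullity identity g(λ) = n − rank(A − λI):
  rank(A − (-4)·I) = 2, so dim ker(A − (-4)·I) = n − 2 = 2

Summary:
  λ = -4: algebraic multiplicity = 4, geometric multiplicity = 2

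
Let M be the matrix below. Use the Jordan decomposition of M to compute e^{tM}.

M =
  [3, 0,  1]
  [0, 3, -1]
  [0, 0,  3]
e^{tM} =
  [exp(3*t), 0, t*exp(3*t)]
  [0, exp(3*t), -t*exp(3*t)]
  [0, 0, exp(3*t)]

Strategy: write M = P · J · P⁻¹ where J is a Jordan canonical form, so e^{tM} = P · e^{tJ} · P⁻¹, and e^{tJ} can be computed block-by-block.

M has Jordan form
J =
  [3, 1, 0]
  [0, 3, 0]
  [0, 0, 3]
(up to reordering of blocks).

Per-block formulas:
  For a 1×1 block at λ = 3: exp(t · [3]) = [e^(3t)].
  For a 2×2 Jordan block J_2(3): exp(t · J_2(3)) = e^(3t)·(I + t·N), where N is the 2×2 nilpotent shift.

After assembling e^{tJ} and conjugating by P, we get:

e^{tM} =
  [exp(3*t), 0, t*exp(3*t)]
  [0, exp(3*t), -t*exp(3*t)]
  [0, 0, exp(3*t)]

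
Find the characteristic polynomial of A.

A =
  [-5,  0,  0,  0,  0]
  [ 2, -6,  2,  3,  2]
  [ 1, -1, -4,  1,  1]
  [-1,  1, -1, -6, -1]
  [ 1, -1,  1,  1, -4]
x^5 + 25*x^4 + 250*x^3 + 1250*x^2 + 3125*x + 3125

Expanding det(x·I − A) (e.g. by cofactor expansion or by noting that A is similar to its Jordan form J, which has the same characteristic polynomial as A) gives
  χ_A(x) = x^5 + 25*x^4 + 250*x^3 + 1250*x^2 + 3125*x + 3125
which factors as (x + 5)^5. The eigenvalues (with algebraic multiplicities) are λ = -5 with multiplicity 5.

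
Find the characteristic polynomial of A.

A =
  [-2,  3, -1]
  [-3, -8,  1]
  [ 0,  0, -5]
x^3 + 15*x^2 + 75*x + 125

Expanding det(x·I − A) (e.g. by cofactor expansion or by noting that A is similar to its Jordan form J, which has the same characteristic polynomial as A) gives
  χ_A(x) = x^3 + 15*x^2 + 75*x + 125
which factors as (x + 5)^3. The eigenvalues (with algebraic multiplicities) are λ = -5 with multiplicity 3.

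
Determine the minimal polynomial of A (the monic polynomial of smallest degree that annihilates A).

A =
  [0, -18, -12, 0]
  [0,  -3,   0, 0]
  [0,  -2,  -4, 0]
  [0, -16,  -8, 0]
x^3 + 7*x^2 + 12*x

The characteristic polynomial is χ_A(x) = x^2*(x + 3)*(x + 4), so the eigenvalues are known. The minimal polynomial is
  m_A(x) = Π_λ (x − λ)^{k_λ}
where k_λ is the size of the *largest* Jordan block for λ (equivalently, the smallest k with (A − λI)^k v = 0 for every generalised eigenvector v of λ).

  λ = -4: largest Jordan block has size 1, contributing (x + 4)
  λ = -3: largest Jordan block has size 1, contributing (x + 3)
  λ = 0: largest Jordan block has size 1, contributing (x − 0)

So m_A(x) = x*(x + 3)*(x + 4) = x^3 + 7*x^2 + 12*x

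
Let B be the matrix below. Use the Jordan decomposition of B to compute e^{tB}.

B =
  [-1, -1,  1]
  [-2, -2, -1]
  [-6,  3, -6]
e^{tB} =
  [2*t*exp(-3*t) + exp(-3*t), -t*exp(-3*t), t*exp(-3*t)]
  [-2*t*exp(-3*t), t*exp(-3*t) + exp(-3*t), -t*exp(-3*t)]
  [-6*t*exp(-3*t), 3*t*exp(-3*t), -3*t*exp(-3*t) + exp(-3*t)]

Strategy: write B = P · J · P⁻¹ where J is a Jordan canonical form, so e^{tB} = P · e^{tJ} · P⁻¹, and e^{tJ} can be computed block-by-block.

B has Jordan form
J =
  [-3,  1,  0]
  [ 0, -3,  0]
  [ 0,  0, -3]
(up to reordering of blocks).

Per-block formulas:
  For a 2×2 Jordan block J_2(-3): exp(t · J_2(-3)) = e^(-3t)·(I + t·N), where N is the 2×2 nilpotent shift.
  For a 1×1 block at λ = -3: exp(t · [-3]) = [e^(-3t)].

After assembling e^{tJ} and conjugating by P, we get:

e^{tB} =
  [2*t*exp(-3*t) + exp(-3*t), -t*exp(-3*t), t*exp(-3*t)]
  [-2*t*exp(-3*t), t*exp(-3*t) + exp(-3*t), -t*exp(-3*t)]
  [-6*t*exp(-3*t), 3*t*exp(-3*t), -3*t*exp(-3*t) + exp(-3*t)]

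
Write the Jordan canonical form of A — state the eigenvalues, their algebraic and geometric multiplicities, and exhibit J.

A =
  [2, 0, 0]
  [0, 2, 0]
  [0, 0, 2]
J_1(2) ⊕ J_1(2) ⊕ J_1(2)

The characteristic polynomial is
  det(x·I − A) = x^3 - 6*x^2 + 12*x - 8 = (x - 2)^3

Eigenvalues and multiplicities (the geometric multiplicity of λ is n − rank(A − λI), which equals the number of Jordan blocks for λ):
  λ = 2: algebraic multiplicity = 3, geometric multiplicity = 3

Determining the block sizes for each eigenvalue:
  λ = 2: gm = am = 3, so every block has size 1 → block sizes [1, 1, 1]

Assembling the blocks gives a Jordan form
J =
  [2, 0, 0]
  [0, 2, 0]
  [0, 0, 2]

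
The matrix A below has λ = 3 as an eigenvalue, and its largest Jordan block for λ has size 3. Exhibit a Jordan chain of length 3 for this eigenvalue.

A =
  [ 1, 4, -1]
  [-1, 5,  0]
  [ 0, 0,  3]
A Jordan chain for λ = 3 of length 3:
v_1 = (2, 1, 0)ᵀ
v_2 = (-1, 0, 0)ᵀ
v_3 = (0, 0, 1)ᵀ

Let N = A − (3)·I. We want v_3 with N^3 v_3 = 0 but N^2 v_3 ≠ 0; then v_{j-1} := N · v_j for j = 3, …, 2.

Pick v_3 = (0, 0, 1)ᵀ.
Then v_2 = N · v_3 = (-1, 0, 0)ᵀ.
Then v_1 = N · v_2 = (2, 1, 0)ᵀ.

Sanity check: (A − (3)·I) v_1 = (0, 0, 0)ᵀ = 0. ✓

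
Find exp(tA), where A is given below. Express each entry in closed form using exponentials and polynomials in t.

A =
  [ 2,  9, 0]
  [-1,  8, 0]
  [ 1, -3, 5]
e^{tA} =
  [-3*t*exp(5*t) + exp(5*t), 9*t*exp(5*t), 0]
  [-t*exp(5*t), 3*t*exp(5*t) + exp(5*t), 0]
  [t*exp(5*t), -3*t*exp(5*t), exp(5*t)]

Strategy: write A = P · J · P⁻¹ where J is a Jordan canonical form, so e^{tA} = P · e^{tJ} · P⁻¹, and e^{tJ} can be computed block-by-block.

A has Jordan form
J =
  [5, 1, 0]
  [0, 5, 0]
  [0, 0, 5]
(up to reordering of blocks).

Per-block formulas:
  For a 2×2 Jordan block J_2(5): exp(t · J_2(5)) = e^(5t)·(I + t·N), where N is the 2×2 nilpotent shift.
  For a 1×1 block at λ = 5: exp(t · [5]) = [e^(5t)].

After assembling e^{tJ} and conjugating by P, we get:

e^{tA} =
  [-3*t*exp(5*t) + exp(5*t), 9*t*exp(5*t), 0]
  [-t*exp(5*t), 3*t*exp(5*t) + exp(5*t), 0]
  [t*exp(5*t), -3*t*exp(5*t), exp(5*t)]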